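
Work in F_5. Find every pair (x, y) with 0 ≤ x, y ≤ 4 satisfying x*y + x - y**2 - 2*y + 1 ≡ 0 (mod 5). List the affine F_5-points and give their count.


Affine F_5-points: {(1, 1), (1, 3), (4, 0), (4, 2)}; count = 4.

For each of the 25 pairs (x, y) ∈ F_5², evaluate f(x, y) mod 5. Record the zeros.
  x = 0: [0↦1, 1↦3, 2↦3, 3↦1, 4↦2]  zeros at y ∈ ∅
  x = 1: [0↦2, 1↦0, 2↦1, 3↦0, 4↦2]  zeros at y ∈ {1, 3}
  x = 2: [0↦3, 1↦2, 2↦4, 3↦4, 4↦2]  zeros at y ∈ ∅
  x = 3: [0↦4, 1↦4, 2↦2, 3↦3, 4↦2]  zeros at y ∈ ∅
  x = 4: [0↦0, 1↦1, 2↦0, 3↦2, 4↦2]  zeros at y ∈ {0, 2}
Collecting zeros: affine points = {(1, 1), (1, 3), (4, 0), (4, 2)}.
Total count |C(F_5)_aff| = 4.


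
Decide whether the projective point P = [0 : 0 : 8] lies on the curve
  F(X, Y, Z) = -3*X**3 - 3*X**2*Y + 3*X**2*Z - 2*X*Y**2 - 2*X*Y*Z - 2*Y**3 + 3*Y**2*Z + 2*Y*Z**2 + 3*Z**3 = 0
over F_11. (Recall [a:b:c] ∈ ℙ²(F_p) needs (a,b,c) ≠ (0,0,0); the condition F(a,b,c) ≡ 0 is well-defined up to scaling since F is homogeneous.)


F(0,0,8) ≡ 7 (mod 11); P is NOT on the curve.

Evaluate F(0, 0, 8) term-by-term (mod 11).
  -3*X**3 ↦ -3·0·1·1 = 0
  -3*X**2*Y ↦ -3·0·0·1 = 0
  3*X**2*Z ↦ 3·0·1·8 = 0
  -2*X*Y**2 ↦ -2·0·0·1 = 0
  -2*X*Y*Z ↦ -2·0·0·8 = 0
  -2*Y**3 ↦ -2·1·0·1 = 0
  3*Y**2*Z ↦ 3·1·0·8 = 0
  2*Y*Z**2 ↦ 2·1·0·64 = 0
  3*Z**3 ↦ 3·1·1·512 = 1536
Sum: F(0, 0, 8) = (0) + (0) + (0) + (0) + (0) + (0) + (0) + (0) + (1536) = 1536.
Reducing mod 11: 1536 ≡ 7 (mod 11).
Since F(a, b, c) ≡ 7 ≠ 0 (mod 11), P does NOT lie on the curve.


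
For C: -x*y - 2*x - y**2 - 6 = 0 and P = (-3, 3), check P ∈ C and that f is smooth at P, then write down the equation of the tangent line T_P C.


Tangent line at P: -5*x - 3*y - 6 = 0.

Step 1: f(-3, 3) = 0, so P lies on C.
Step 2: partial derivatives
  f_x(x, y) = -y - 2, f_y(x, y) = -x - 2*y.
  f_x(P) = -5, f_y(P) = -3 (gradient nonzero, so P is smooth).
Step 3: tangent line at P: -5·(x − -3) + -3·(y − 3) = 0.
Expanding: -5*x - 3*y - 6 = 0.


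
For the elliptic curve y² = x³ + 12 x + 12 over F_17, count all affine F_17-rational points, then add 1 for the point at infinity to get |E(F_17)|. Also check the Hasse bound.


Affine points = {(1, 5), (1, 12), (8, 5), (8, 12), (9, 4), (9, 13), (11, 8), (11, 9), (13, 6), (13, 11), (14, 0), (16, 4), (16, 13)}; affine count = 13; |E(F_17)| = 14.

Discriminant check: Δ ∝ 4a³ + 27b² = 4·12³ + 27·12² = 4·1728 + 27·144 ≡ 5 (mod 17). Nonzero ⇒ E is nonsingular.
For each x ∈ F_17, compute rhs = x³ + 12·x + 12 mod 17, then count y ∈ F_17 with y² ≡ rhs.
  x = 0: rhs = 12, matching y values: none (0 points).
  x = 1: rhs = 8, matching y values: 5, 12 (2 points).
  x = 2: rhs = 10, matching y values: none (0 points).
  x = 3: rhs = 7, matching y values: none (0 points).
  x = 4: rhs = 5, matching y values: none (0 points).
  x = 5: rhs = 10, matching y values: none (0 points).
  x = 6: rhs = 11, matching y values: none (0 points).
  x = 7: rhs = 14, matching y values: none (0 points).
  x = 8: rhs = 8, matching y values: 5, 12 (2 points).
  x = 9: rhs = 16, matching y values: 4, 13 (2 points).
  x = 10: rhs = 10, matching y values: none (0 points).
  x = 11: rhs = 13, matching y values: 8, 9 (2 points).
  x = 12: rhs = 14, matching y values: none (0 points).
  x = 13: rhs = 2, matching y values: 6, 11 (2 points).
  x = 14: rhs = 0, matching y values: 0 (1 points).
  x = 15: rhs = 14, matching y values: none (0 points).
  x = 16: rhs = 16, matching y values: 4, 13 (2 points).
Total affine count: 13.
Full point count |E(F_17)| = 13 + 1 = 14.
Hasse bound: |14 − (17+1)| = |-4| = 4 ≤ 2√17 ≈ 8.2462 ✓.


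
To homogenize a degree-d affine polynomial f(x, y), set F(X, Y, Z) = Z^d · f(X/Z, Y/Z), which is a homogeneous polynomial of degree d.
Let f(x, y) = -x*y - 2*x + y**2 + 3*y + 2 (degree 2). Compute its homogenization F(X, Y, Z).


F(X, Y, Z) = -X*Y - 2*X*Z + Y**2 + 3*Y*Z + 2*Z**2

deg(f) = 2.
Substitute x = X/Z, y = Y/Z into f, then multiply by Z^2.
  monomial -1·x^1·y^1 ↦ -1·X^1·Y^1·Z^0.
  monomial -2·x^1·y^0 ↦ -2·X^1·Y^0·Z^1.
  monomial 1·x^0·y^2 ↦ 1·X^0·Y^2·Z^0.
  monomial 3·x^0·y^1 ↦ 3·X^0·Y^1·Z^1.
  monomial 2·x^0·y^0 ↦ 2·X^0·Y^0·Z^2.
Collecting: F(X, Y, Z) = -X*Y - 2*X*Z + Y**2 + 3*Y*Z + 2*Z**2.


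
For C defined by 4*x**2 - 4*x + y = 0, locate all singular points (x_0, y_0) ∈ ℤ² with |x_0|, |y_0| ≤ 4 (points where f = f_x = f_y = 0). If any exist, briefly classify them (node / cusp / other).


No singular points in the scanned grid; C is smooth there.

Compute partial derivatives:
  f_x = 8*x - 4.
  f_y = 1.
f_y = 1 is a nonzero constant, so f_y never vanishes: no point (x, y) can satisfy f = f_x = f_y = 0. In particular no (x, y) ∈ {−4, ..., 4}² is singular; the curve is smooth.


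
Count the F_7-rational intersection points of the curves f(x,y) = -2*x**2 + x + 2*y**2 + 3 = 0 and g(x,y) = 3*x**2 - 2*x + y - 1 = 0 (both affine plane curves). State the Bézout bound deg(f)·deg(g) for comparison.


Common zeros: {(4, 3)}; count = 1; Bézout bound = 4.

deg(f) = 2, deg(g) = 2, so Bézout bound = 4.
Scan x ∈ F_7. For each x, list the y ∈ F_7 with f(x, y) ≡ 0 and those with g(x, y) ≡ 0 (mod 7); the common zeros in that column are the intersection.
  x = 0: f ≡ 0 at y ∈ {3, 4}; g ≡ 0 at y ∈ {1}; common: ∅.
  x = 1: f ≡ 0 at y ∈ ∅; g ≡ 0 at y ∈ {0}; common: ∅.
  x = 2: f ≡ 0 at y ∈ ∅; g ≡ 0 at y ∈ {0}; common: ∅.
  x = 3: f ≡ 0 at y ∈ ∅; g ≡ 0 at y ∈ {1}; common: ∅.
  x = 4: f ≡ 0 at y ∈ {3, 4}; g ≡ 0 at y ∈ {3}; common: {3}.
  x = 5: f ≡ 0 at y ∈ {0}; g ≡ 0 at y ∈ {6}; common: ∅.
  x = 6: f ≡ 0 at y ∈ {0}; g ≡ 0 at y ∈ {3}; common: ∅.
Collecting: common zeros = {(4, 3)}, so the count is 1.
Comparison with the Bézout bound: 1 ≤ 4 = deg(f)·deg(g), as expected for curves with no common component (the affine F_7-count falls short of the bound because intersections may lie at infinity, over extension fields, or carry multiplicity).


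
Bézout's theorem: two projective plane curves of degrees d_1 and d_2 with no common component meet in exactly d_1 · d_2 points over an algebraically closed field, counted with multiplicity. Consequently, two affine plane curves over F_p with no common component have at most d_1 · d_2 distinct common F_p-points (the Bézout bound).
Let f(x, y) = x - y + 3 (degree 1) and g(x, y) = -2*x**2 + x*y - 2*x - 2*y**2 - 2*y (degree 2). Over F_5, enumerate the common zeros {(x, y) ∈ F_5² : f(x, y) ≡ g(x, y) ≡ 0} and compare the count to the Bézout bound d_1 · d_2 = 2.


Common zeros: {(1, 4), (3, 1)}; count = 2; Bézout bound = 2.

deg(f) = 1, deg(g) = 2, so Bézout bound = 2.
Scan x ∈ F_5. For each x, list the y ∈ F_5 with f(x, y) ≡ 0 and those with g(x, y) ≡ 0 (mod 5); the common zeros in that column are the intersection.
  x = 0: f ≡ 0 at y ∈ {3}; g ≡ 0 at y ∈ {0, 4}; common: ∅.
  x = 1: f ≡ 0 at y ∈ {4}; g ≡ 0 at y ∈ {3, 4}; common: {4}.
  x = 2: f ≡ 0 at y ∈ {0}; g ≡ 0 at y ∈ {2, 3}; common: ∅.
  x = 3: f ≡ 0 at y ∈ {1}; g ≡ 0 at y ∈ {1, 2}; common: {1}.
  x = 4: f ≡ 0 at y ∈ {2}; g ≡ 0 at y ∈ {0, 1}; common: ∅.
Collecting: common zeros = {(1, 4), (3, 1)}, so the count is 2.
Comparison with the Bézout bound: 2 ≤ 2 = deg(f)·deg(g), as expected for curves with no common component (the bound is attained).


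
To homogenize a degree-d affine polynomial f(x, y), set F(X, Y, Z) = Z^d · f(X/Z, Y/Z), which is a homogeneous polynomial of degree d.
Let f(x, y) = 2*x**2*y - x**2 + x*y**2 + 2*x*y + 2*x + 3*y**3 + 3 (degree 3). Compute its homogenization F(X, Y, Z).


F(X, Y, Z) = 2*X**2*Y - X**2*Z + X*Y**2 + 2*X*Y*Z + 2*X*Z**2 + 3*Y**3 + 3*Z**3

deg(f) = 3.
Substitute x = X/Z, y = Y/Z into f, then multiply by Z^3.
  monomial 2·x^2·y^1 ↦ 2·X^2·Y^1·Z^0.
  monomial -1·x^2·y^0 ↦ -1·X^2·Y^0·Z^1.
  monomial 1·x^1·y^2 ↦ 1·X^1·Y^2·Z^0.
  monomial 2·x^1·y^1 ↦ 2·X^1·Y^1·Z^1.
  monomial 2·x^1·y^0 ↦ 2·X^1·Y^0·Z^2.
  monomial 3·x^0·y^3 ↦ 3·X^0·Y^3·Z^0.
  monomial 3·x^0·y^0 ↦ 3·X^0·Y^0·Z^3.
Collecting: F(X, Y, Z) = 2*X**2*Y - X**2*Z + X*Y**2 + 2*X*Y*Z + 2*X*Z**2 + 3*Y**3 + 3*Z**3.


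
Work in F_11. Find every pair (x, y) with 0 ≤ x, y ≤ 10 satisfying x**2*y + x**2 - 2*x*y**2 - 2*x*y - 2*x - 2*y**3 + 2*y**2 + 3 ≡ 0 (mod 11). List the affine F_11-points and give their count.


Affine F_11-points: {(0, 3), (1, 3), (1, 5), (2, 5), (2, 7), (2, 9), (3, 9), (4, 0), (4, 1), (4, 7), (5, 2), (6, 4), (7, 2), (7, 6), (7, 8), (8, 8), (9, 0), (9, 4), (9, 10), (10, 1), (10, 6)}; count = 21.

For each of the 121 pairs (x, y) ∈ F_11², evaluate f(x, y) mod 11. Record the zeros.
  x = 0: [0↦3, 1↦3, 2↦6, 3↦0, 4↦6, 5↦1, 6↦6, 7↦9, 8↦9, 9↦5, 10↦7]  zeros at y ∈ {3}
  x = 1: [0↦2, 1↦10, 2↦6, 3↦0, 4↦2, 5↦0, 6↦4, 7↦2, 8↦4, 9↦9, 10↦5]  zeros at y ∈ {3, 5}
  x = 2: [0↦3, 1↦10, 2↦1, 3↦8, 4↦8, 5↦0, 6↦5, 7↦0, 8↦6, 9↦0, 10↦3]  zeros at y ∈ {5, 7, 9}
  x = 3: [0↦6, 1↦3, 2↦2, 3↦2, 4↦2, 5↦1, 6↦9, 7↦3, 8↦4, 9↦0, 10↦1]  zeros at y ∈ {9}
  x = 4: [0↦0, 1↦0, 2↦9, 3↦4, 4↦6, 5↦3, 6↦5, 7↦0, 8↦9, 9↦9, 10↦10]  zeros at y ∈ {0, 1, 7}
  x = 5: [0↦7, 1↦1, 2↦0, 3↦3, 4↦9, 5↦6, 6↦4, 7↦2, 8↦10, 9↦5, 10↦8]  zeros at y ∈ {2}
  x = 6: [0↦5, 1↦6, 2↦8, 3↦10, 4↦0, 5↦10, 6↦6, 7↦9, 8↦7, 9↦10, 10↦6]  zeros at y ∈ {4}
  x = 7: [0↦5, 1↦4, 2↦0, 3↦3, 4↦1, 5↦4, 6↦0, 7↦10, 8↦0, 9↦2, 10↦4]  zeros at y ∈ {2, 6, 8}
  x = 8: [0↦7, 1↦6, 2↦9, 3↦4, 4↦1, 5↦10, 6↦8, 7↦5, 8↦0, 9↦3, 10↦2]  zeros at y ∈ {8}
  x = 9: [0↦0, 1↦1, 2↦2, 3↦2, 4↦0, 5↦6, 6↦8, 7↦5, 8↦7, 9↦2, 10↦0]  zeros at y ∈ {0, 4, 10}
  x = 10: [0↦6, 1↦0, 2↦1, 3↦8, 4↦9, 5↦3, 6↦0, 7↦10, 8↦10, 9↦10, 10↦9]  zeros at y ∈ {1, 6}
Collecting zeros: affine points = {(0, 3), (1, 3), (1, 5), (2, 5), (2, 7), (2, 9), (3, 9), (4, 0), (4, 1), (4, 7), (5, 2), (6, 4), (7, 2), (7, 6), (7, 8), (8, 8), (9, 0), (9, 4), (9, 10), (10, 1), (10, 6)}.
Total count |C(F_11)_aff| = 21.


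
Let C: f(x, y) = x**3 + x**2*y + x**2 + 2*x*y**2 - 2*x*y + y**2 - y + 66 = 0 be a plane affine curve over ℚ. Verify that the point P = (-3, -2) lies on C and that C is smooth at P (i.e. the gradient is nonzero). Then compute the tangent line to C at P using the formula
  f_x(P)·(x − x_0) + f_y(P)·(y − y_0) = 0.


Tangent line at P: 45*x + 34*y + 203 = 0.

Step 1: f(-3, -2) = 0, so P lies on C.
Step 2: partial derivatives
  f_x(x, y) = 3*x**2 + 2*x*y + 2*x + 2*y**2 - 2*y, f_y(x, y) = x**2 + 4*x*y - 2*x + 2*y - 1.
  f_x(P) = 45, f_y(P) = 34 (gradient nonzero, so P is smooth).
Step 3: tangent line at P: 45·(x − -3) + 34·(y − -2) = 0.
Expanding: 45*x + 34*y + 203 = 0.


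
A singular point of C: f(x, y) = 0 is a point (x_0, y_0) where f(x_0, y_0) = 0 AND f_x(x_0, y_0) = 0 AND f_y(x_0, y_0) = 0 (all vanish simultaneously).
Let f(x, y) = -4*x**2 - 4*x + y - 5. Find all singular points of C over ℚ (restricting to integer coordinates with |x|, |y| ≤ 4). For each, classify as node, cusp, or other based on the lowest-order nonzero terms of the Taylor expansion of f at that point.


No singular points in the scanned grid; C is smooth there.

Compute partial derivatives:
  f_x = -8*x - 4.
  f_y = 1.
f_y = 1 is a nonzero constant, so f_y never vanishes: no point (x, y) can satisfy f = f_x = f_y = 0. In particular no (x, y) ∈ {−4, ..., 4}² is singular; the curve is smooth.


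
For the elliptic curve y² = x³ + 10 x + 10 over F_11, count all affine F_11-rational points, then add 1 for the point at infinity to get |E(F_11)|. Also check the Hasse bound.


Affine points = {(2, 4), (2, 7), (3, 1), (3, 10), (4, 2), (4, 9), (5, 3), (5, 8), (6, 0), (7, 4), (7, 7), (9, 2), (9, 9)}; affine count = 13; |E(F_11)| = 14.

Discriminant check: Δ ∝ 4a³ + 27b² = 4·10³ + 27·10² = 4·1000 + 27·100 ≡ 1 (mod 11). Nonzero ⇒ E is nonsingular.
For each x ∈ F_11, compute rhs = x³ + 10·x + 10 mod 11, then count y ∈ F_11 with y² ≡ rhs.
  x = 0: rhs = 10, matching y values: none (0 points).
  x = 1: rhs = 10, matching y values: none (0 points).
  x = 2: rhs = 5, matching y values: 4, 7 (2 points).
  x = 3: rhs = 1, matching y values: 1, 10 (2 points).
  x = 4: rhs = 4, matching y values: 2, 9 (2 points).
  x = 5: rhs = 9, matching y values: 3, 8 (2 points).
  x = 6: rhs = 0, matching y values: 0 (1 points).
  x = 7: rhs = 5, matching y values: 4, 7 (2 points).
  x = 8: rhs = 8, matching y values: none (0 points).
  x = 9: rhs = 4, matching y values: 2, 9 (2 points).
  x = 10: rhs = 10, matching y values: none (0 points).
Total affine count: 13.
Full point count |E(F_11)| = 13 + 1 = 14.
Hasse bound: |14 − (11+1)| = |2| = 2 ≤ 2√11 ≈ 6.6332 ✓.


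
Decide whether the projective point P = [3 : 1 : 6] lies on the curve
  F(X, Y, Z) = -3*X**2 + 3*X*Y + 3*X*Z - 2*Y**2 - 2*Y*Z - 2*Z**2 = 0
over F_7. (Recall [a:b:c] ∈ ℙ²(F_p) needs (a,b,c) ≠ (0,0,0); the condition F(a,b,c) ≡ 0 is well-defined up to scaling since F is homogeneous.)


F(3,1,6) ≡ 6 (mod 7); P is NOT on the curve.

Evaluate F(3, 1, 6) term-by-term (mod 7).
  -3*X**2 ↦ -3·9·1·1 = -27
  3*X*Y ↦ 3·3·1·1 = 9
  3*X*Z ↦ 3·3·1·6 = 54
  -2*Y**2 ↦ -2·1·1·1 = -2
  -2*Y*Z ↦ -2·1·1·6 = -12
  -2*Z**2 ↦ -2·1·1·36 = -72
Sum: F(3, 1, 6) = (-27) + (9) + (54) + (-2) + (-12) + (-72) = -50.
Reducing mod 7: -50 ≡ 6 (mod 7).
Since F(a, b, c) ≡ 6 ≠ 0 (mod 7), P does NOT lie on the curve.


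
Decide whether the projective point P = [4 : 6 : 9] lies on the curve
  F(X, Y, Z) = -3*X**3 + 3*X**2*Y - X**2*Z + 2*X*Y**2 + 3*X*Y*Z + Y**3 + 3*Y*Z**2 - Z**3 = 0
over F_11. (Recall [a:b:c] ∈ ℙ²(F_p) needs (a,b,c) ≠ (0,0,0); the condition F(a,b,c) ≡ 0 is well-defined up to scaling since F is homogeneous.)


F(4,6,9) ≡ 7 (mod 11); P is NOT on the curve.

Evaluate F(4, 6, 9) term-by-term (mod 11).
  -3*X**3 ↦ -3·64·1·1 = -192
  3*X**2*Y ↦ 3·16·6·1 = 288
  -X**2*Z ↦ -1·16·1·9 = -144
  2*X*Y**2 ↦ 2·4·36·1 = 288
  3*X*Y*Z ↦ 3·4·6·9 = 648
  Y**3 ↦ 1·1·216·1 = 216
  3*Y*Z**2 ↦ 3·1·6·81 = 1458
  -Z**3 ↦ -1·1·1·729 = -729
Sum: F(4, 6, 9) = (-192) + (288) + (-144) + (288) + (648) + (216) + (1458) + (-729) = 1833.
Reducing mod 11: 1833 ≡ 7 (mod 11).
Since F(a, b, c) ≡ 7 ≠ 0 (mod 11), P does NOT lie on the curve.


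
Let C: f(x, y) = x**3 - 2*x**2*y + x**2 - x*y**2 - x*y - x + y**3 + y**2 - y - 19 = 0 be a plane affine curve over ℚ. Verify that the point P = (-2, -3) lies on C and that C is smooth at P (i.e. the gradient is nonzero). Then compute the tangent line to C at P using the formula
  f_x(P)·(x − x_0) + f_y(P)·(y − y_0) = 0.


Tangent line at P: -23*x + 2*y - 40 = 0.

Step 1: f(-2, -3) = 0, so P lies on C.
Step 2: partial derivatives
  f_x(x, y) = 3*x**2 - 4*x*y + 2*x - y**2 - y - 1, f_y(x, y) = -2*x**2 - 2*x*y - x + 3*y**2 + 2*y - 1.
  f_x(P) = -23, f_y(P) = 2 (gradient nonzero, so P is smooth).
Step 3: tangent line at P: -23·(x − -2) + 2·(y − -3) = 0.
Expanding: -23*x + 2*y - 40 = 0.


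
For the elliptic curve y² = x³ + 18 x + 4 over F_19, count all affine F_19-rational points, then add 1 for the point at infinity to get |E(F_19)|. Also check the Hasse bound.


Affine points = {(0, 2), (0, 17), (1, 2), (1, 17), (3, 3), (3, 16), (4, 8), (4, 11), (6, 9), (6, 10), (7, 6), (7, 13), (10, 5), (10, 14), (14, 6), (14, 13), (15, 1), (15, 18), (17, 6), (17, 13), (18, 2), (18, 17)}; affine count = 22; |E(F_19)| = 23.

Discriminant check: Δ ∝ 4a³ + 27b² = 4·18³ + 27·4² = 4·5832 + 27·16 ≡ 10 (mod 19). Nonzero ⇒ E is nonsingular.
For each x ∈ F_19, compute rhs = x³ + 18·x + 4 mod 19, then count y ∈ F_19 with y² ≡ rhs.
  x = 0: rhs = 4, matching y values: 2, 17 (2 points).
  x = 1: rhs = 4, matching y values: 2, 17 (2 points).
  x = 2: rhs = 10, matching y values: none (0 points).
  x = 3: rhs = 9, matching y values: 3, 16 (2 points).
  x = 4: rhs = 7, matching y values: 8, 11 (2 points).
  x = 5: rhs = 10, matching y values: none (0 points).
  x = 6: rhs = 5, matching y values: 9, 10 (2 points).
  x = 7: rhs = 17, matching y values: 6, 13 (2 points).
  x = 8: rhs = 14, matching y values: none (0 points).
  x = 9: rhs = 2, matching y values: none (0 points).
  x = 10: rhs = 6, matching y values: 5, 14 (2 points).
  x = 11: rhs = 13, matching y values: none (0 points).
  x = 12: rhs = 10, matching y values: none (0 points).
  x = 13: rhs = 3, matching y values: none (0 points).
  x = 14: rhs = 17, matching y values: 6, 13 (2 points).
  x = 15: rhs = 1, matching y values: 1, 18 (2 points).
  x = 16: rhs = 18, matching y values: none (0 points).
  x = 17: rhs = 17, matching y values: 6, 13 (2 points).
  x = 18: rhs = 4, matching y values: 2, 17 (2 points).
Total affine count: 22.
Full point count |E(F_19)| = 22 + 1 = 23.
Hasse bound: |23 − (19+1)| = |3| = 3 ≤ 2√19 ≈ 8.7178 ✓.


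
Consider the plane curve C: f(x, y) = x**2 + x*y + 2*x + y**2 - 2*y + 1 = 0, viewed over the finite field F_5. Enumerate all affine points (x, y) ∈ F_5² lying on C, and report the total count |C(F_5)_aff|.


Affine F_5-points: {(0, 1), (1, 3), (2, 1), (2, 4), (4, 0), (4, 3)}; count = 6.

For each of the 25 pairs (x, y) ∈ F_5², evaluate f(x, y) mod 5. Record the zeros.
  x = 0: [0↦1, 1↦0, 2↦1, 3↦4, 4↦4]  zeros at y ∈ {1}
  x = 1: [0↦4, 1↦4, 2↦1, 3↦0, 4↦1]  zeros at y ∈ {3}
  x = 2: [0↦4, 1↦0, 2↦3, 3↦3, 4↦0]  zeros at y ∈ {1, 4}
  x = 3: [0↦1, 1↦3, 2↦2, 3↦3, 4↦1]  zeros at y ∈ ∅
  x = 4: [0↦0, 1↦3, 2↦3, 3↦0, 4↦4]  zeros at y ∈ {0, 3}
Collecting zeros: affine points = {(0, 1), (1, 3), (2, 1), (2, 4), (4, 0), (4, 3)}.
Total count |C(F_5)_aff| = 6.


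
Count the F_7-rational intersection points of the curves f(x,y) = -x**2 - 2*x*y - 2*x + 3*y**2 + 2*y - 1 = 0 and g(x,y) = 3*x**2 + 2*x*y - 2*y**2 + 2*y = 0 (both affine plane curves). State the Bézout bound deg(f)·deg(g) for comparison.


Common zeros: {(4, 1)}; count = 1; Bézout bound = 4.

deg(f) = 2, deg(g) = 2, so Bézout bound = 4.
Scan x ∈ F_7. For each x, list the y ∈ F_7 with f(x, y) ≡ 0 and those with g(x, y) ≡ 0 (mod 7); the common zeros in that column are the intersection.
  x = 0: f ≡ 0 at y ∈ {5, 6}; g ≡ 0 at y ∈ {0, 1}; common: ∅.
  x = 1: f ≡ 0 at y ∈ ∅; g ≡ 0 at y ∈ ∅; common: ∅.
  x = 2: f ≡ 0 at y ∈ {5}; g ≡ 0 at y ∈ ∅; common: ∅.
  x = 3: f ≡ 0 at y ∈ ∅; g ≡ 0 at y ∈ {2}; common: ∅.
  x = 4: f ≡ 0 at y ∈ {1}; g ≡ 0 at y ∈ {1, 4}; common: {1}.
  x = 5: f ≡ 0 at y ∈ ∅; g ≡ 0 at y ∈ {2, 4}; common: ∅.
  x = 6: f ≡ 0 at y ∈ {0, 1}; g ≡ 0 at y ∈ ∅; common: ∅.
Collecting: common zeros = {(4, 1)}, so the count is 1.
Comparison with the Bézout bound: 1 ≤ 4 = deg(f)·deg(g), as expected for curves with no common component (the affine F_7-count falls short of the bound because intersections may lie at infinity, over extension fields, or carry multiplicity).


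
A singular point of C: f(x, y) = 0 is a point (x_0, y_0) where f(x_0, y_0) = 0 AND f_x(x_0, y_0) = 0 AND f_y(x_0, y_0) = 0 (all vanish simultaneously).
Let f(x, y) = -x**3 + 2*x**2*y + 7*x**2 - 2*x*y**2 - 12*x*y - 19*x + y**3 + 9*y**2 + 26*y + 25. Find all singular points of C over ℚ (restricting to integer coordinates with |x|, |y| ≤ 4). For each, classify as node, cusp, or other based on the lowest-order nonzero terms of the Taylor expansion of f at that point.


Singular points: {(1, -2)}; classification: cusp.

Compute partial derivatives:
  f_x = -3*x**2 + 4*x*y + 14*x - 2*y**2 - 12*y - 19.
  f_y = 2*x**2 - 4*x*y - 12*x + 3*y**2 + 18*y + 26.
Scan x_0 ∈ {−4, ..., 4}. For each x_0, f_y(x_0, y) is a polynomial in y; find its integer roots y ∈ {−4, ..., 4}, then test f_x and f at those candidates.
  x = -4: f_y(-4, y) = 3*y**2 + 34*y + 106; no integer root y with |y| ≤ 4.
  x = -3: f_y(-3, y) = 3*y**2 + 30*y + 80; no integer root y with |y| ≤ 4.
  x = -2: f_y(-2, y) = 3*y**2 + 26*y + 58; no integer root y with |y| ≤ 4.
  x = -1: f_y(-1, y) = 3*y**2 + 22*y + 40; vanishes at y ∈ {-4}. (-1, -4): f_x = -4 ≠ 0.
  x = 0: f_y(0, y) = 3*y**2 + 18*y + 26; no integer root y with |y| ≤ 4.
  x = 1: f_y(1, y) = 3*y**2 + 14*y + 16; vanishes at y ∈ {-2}. (1, -2): f_x = 0, f = 0 — SINGULAR.
  x = 2: f_y(2, y) = 3*y**2 + 10*y + 10; no integer root y with |y| ≤ 4.
  x = 3: f_y(3, y) = 3*y**2 + 6*y + 8; no integer root y with |y| ≤ 4.
  x = 4: f_y(4, y) = 3*y**2 + 2*y + 10; no integer root y with |y| ≤ 4.
Only singular point on the grid: (1, -2).
Classify: substitute x = 1 + u, y = -2 + v and expand: f = -u**3 + 2*u**2*v - 2*u*v**2 + v**3 + v**2.
No constant or linear terms (consistent with a singular point). Quadratic part: v**2. Cubic part: -u**3 + 2*u**2*v - 2*u*v**2 + v**3.
The quadratic part v**2 is a perfect square, so there is a single (double) tangent line v = 0, i.e. y = -2. Restricting the cubic part to that line (v = 0) leaves -u**3 ≠ 0, so f is not divisible by v and the branch is v² ≈ u**3 to lowest order — this is a cusp.
Classification: cusp.


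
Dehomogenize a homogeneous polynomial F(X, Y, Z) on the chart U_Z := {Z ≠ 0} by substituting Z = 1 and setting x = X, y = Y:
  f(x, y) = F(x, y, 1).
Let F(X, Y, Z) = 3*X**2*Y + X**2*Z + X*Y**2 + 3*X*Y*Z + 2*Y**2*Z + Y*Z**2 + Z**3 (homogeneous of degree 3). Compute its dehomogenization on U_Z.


f(x, y) = 3*x**2*y + x**2 + x*y**2 + 3*x*y + 2*y**2 + y + 1

On U_Z we set Z = 1. Each monomial c·X^i·Y^j·Z^k in F becomes c·x^i·y^j·1^k = c·x^i·y^j.
Substituting Z = 1: F(X, Y, 1) = 3*x**2*y + x**2 + x*y**2 + 3*x*y + 2*y**2 + y + 1.
Note: deg(f) ≤ deg(F) = 3; strict inequality happens when F is divisible by Z (lost terms).


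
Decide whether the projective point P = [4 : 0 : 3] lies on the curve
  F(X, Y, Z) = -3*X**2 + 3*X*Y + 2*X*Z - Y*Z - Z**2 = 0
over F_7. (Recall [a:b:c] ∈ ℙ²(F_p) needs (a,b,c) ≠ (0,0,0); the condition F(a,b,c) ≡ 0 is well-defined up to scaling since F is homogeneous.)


F(4,0,3) ≡ 2 (mod 7); P is NOT on the curve.

Evaluate F(4, 0, 3) term-by-term (mod 7).
  -3*X**2 ↦ -3·16·1·1 = -48
  3*X*Y ↦ 3·4·0·1 = 0
  2*X*Z ↦ 2·4·1·3 = 24
  -Y*Z ↦ -1·1·0·3 = 0
  -Z**2 ↦ -1·1·1·9 = -9
Sum: F(4, 0, 3) = (-48) + (0) + (24) + (0) + (-9) = -33.
Reducing mod 7: -33 ≡ 2 (mod 7).
Since F(a, b, c) ≡ 2 ≠ 0 (mod 7), P does NOT lie on the curve.


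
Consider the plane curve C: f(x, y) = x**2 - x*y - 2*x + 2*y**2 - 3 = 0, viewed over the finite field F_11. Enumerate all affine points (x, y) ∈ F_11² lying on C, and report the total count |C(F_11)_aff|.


Affine F_11-points: {(1, 3), (3, 0), (3, 7), (4, 3), (4, 10), (6, 7), (8, 5), (8, 10), (10, 0), (10, 5)}; count = 10.

For each of the 121 pairs (x, y) ∈ F_11², evaluate f(x, y) mod 11. Record the zeros.
  x = 0: [0↦8, 1↦10, 2↦5, 3↦4, 4↦7, 5↦3, 6↦3, 7↦7, 8↦4, 9↦5, 10↦10]  zeros at y ∈ ∅
  x = 1: [0↦7, 1↦8, 2↦2, 3↦0, 4↦2, 5↦8, 6↦7, 7↦10, 8↦6, 9↦6, 10↦10]  zeros at y ∈ {3}
  x = 2: [0↦8, 1↦8, 2↦1, 3↦9, 4↦10, 5↦4, 6↦2, 7↦4, 8↦10, 9↦9, 10↦1]  zeros at y ∈ ∅
  x = 3: [0↦0, 1↦10, 2↦2, 3↦9, 4↦9, 5↦2, 6↦10, 7↦0, 8↦5, 9↦3, 10↦5]  zeros at y ∈ {0, 7}
  x = 4: [0↦5, 1↦3, 2↦5, 3↦0, 4↦10, 5↦2, 6↦9, 7↦9, 8↦2, 9↦10, 10↦0]  zeros at y ∈ {3, 10}
  x = 5: [0↦1, 1↦9, 2↦10, 3↦4, 4↦2, 5↦4, 6↦10, 7↦9, 8↦1, 9↦8, 10↦8]  zeros at y ∈ ∅
  x = 6: [0↦10, 1↦6, 2↦6, 3↦10, 4↦7, 5↦8, 6↦2, 7↦0, 8↦2, 9↦8, 10↦7]  zeros at y ∈ {7}
  x = 7: [0↦10, 1↦5, 2↦4, 3↦7, 4↦3, 5↦3, 6↦7, 7↦4, 8↦5, 9↦10, 10↦8]  zeros at y ∈ ∅
  x = 8: [0↦1, 1↦6, 2↦4, 3↦6, 4↦1, 5↦0, 6↦3, 7↦10, 8↦10, 9↦3, 10↦0]  zeros at y ∈ {5, 10}
  x = 9: [0↦5, 1↦9, 2↦6, 3↦7, 4↦1, 5↦10, 6↦1, 7↦7, 8↦6, 9↦9, 10↦5]  zeros at y ∈ ∅
  x = 10: [0↦0, 1↦3, 2↦10, 3↦10, 4↦3, 5↦0, 6↦1, 7↦6, 8↦4, 9↦6, 10↦1]  zeros at y ∈ {0, 5}
Collecting zeros: affine points = {(1, 3), (3, 0), (3, 7), (4, 3), (4, 10), (6, 7), (8, 5), (8, 10), (10, 0), (10, 5)}.
Total count |C(F_11)_aff| = 10.


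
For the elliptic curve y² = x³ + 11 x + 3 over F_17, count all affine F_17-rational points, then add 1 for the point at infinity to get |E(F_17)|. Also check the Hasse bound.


Affine points = {(1, 7), (1, 10), (2, 4), (2, 13), (4, 3), (4, 14), (5, 8), (5, 9), (6, 8), (6, 9), (7, 7), (7, 10), (8, 5), (8, 12), (9, 7), (9, 10), (10, 5), (10, 12), (16, 5), (16, 12)}; affine count = 20; |E(F_17)| = 21.

Discriminant check: Δ ∝ 4a³ + 27b² = 4·11³ + 27·3² = 4·1331 + 27·9 ≡ 8 (mod 17). Nonzero ⇒ E is nonsingular.
For each x ∈ F_17, compute rhs = x³ + 11·x + 3 mod 17, then count y ∈ F_17 with y² ≡ rhs.
  x = 0: rhs = 3, matching y values: none (0 points).
  x = 1: rhs = 15, matching y values: 7, 10 (2 points).
  x = 2: rhs = 16, matching y values: 4, 13 (2 points).
  x = 3: rhs = 12, matching y values: none (0 points).
  x = 4: rhs = 9, matching y values: 3, 14 (2 points).
  x = 5: rhs = 13, matching y values: 8, 9 (2 points).
  x = 6: rhs = 13, matching y values: 8, 9 (2 points).
  x = 7: rhs = 15, matching y values: 7, 10 (2 points).
  x = 8: rhs = 8, matching y values: 5, 12 (2 points).
  x = 9: rhs = 15, matching y values: 7, 10 (2 points).
  x = 10: rhs = 8, matching y values: 5, 12 (2 points).
  x = 11: rhs = 10, matching y values: none (0 points).
  x = 12: rhs = 10, matching y values: none (0 points).
  x = 13: rhs = 14, matching y values: none (0 points).
  x = 14: rhs = 11, matching y values: none (0 points).
  x = 15: rhs = 7, matching y values: none (0 points).
  x = 16: rhs = 8, matching y values: 5, 12 (2 points).
Total affine count: 20.
Full point count |E(F_17)| = 20 + 1 = 21.
Hasse bound: |21 − (17+1)| = |3| = 3 ≤ 2√17 ≈ 8.2462 ✓.


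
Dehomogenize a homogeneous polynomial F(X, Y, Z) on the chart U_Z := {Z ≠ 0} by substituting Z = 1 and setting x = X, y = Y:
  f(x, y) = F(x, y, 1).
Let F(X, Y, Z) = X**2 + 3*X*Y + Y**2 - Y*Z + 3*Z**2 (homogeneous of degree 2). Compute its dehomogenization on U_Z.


f(x, y) = x**2 + 3*x*y + y**2 - y + 3

On U_Z we set Z = 1. Each monomial c·X^i·Y^j·Z^k in F becomes c·x^i·y^j·1^k = c·x^i·y^j.
Substituting Z = 1: F(X, Y, 1) = x**2 + 3*x*y + y**2 - y + 3.
Note: deg(f) ≤ deg(F) = 2; strict inequality happens when F is divisible by Z (lost terms).


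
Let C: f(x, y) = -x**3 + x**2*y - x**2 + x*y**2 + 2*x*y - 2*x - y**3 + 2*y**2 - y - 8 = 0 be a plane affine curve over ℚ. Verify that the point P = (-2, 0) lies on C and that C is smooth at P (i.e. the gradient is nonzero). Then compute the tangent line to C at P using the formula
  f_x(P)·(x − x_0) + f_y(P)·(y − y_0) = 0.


Tangent line at P: -10*x - y - 20 = 0.

Step 1: f(-2, 0) = 0, so P lies on C.
Step 2: partial derivatives
  f_x(x, y) = -3*x**2 + 2*x*y - 2*x + y**2 + 2*y - 2, f_y(x, y) = x**2 + 2*x*y + 2*x - 3*y**2 + 4*y - 1.
  f_x(P) = -10, f_y(P) = -1 (gradient nonzero, so P is smooth).
Step 3: tangent line at P: -10·(x − -2) + -1·(y − 0) = 0.
Expanding: -10*x - y - 20 = 0.


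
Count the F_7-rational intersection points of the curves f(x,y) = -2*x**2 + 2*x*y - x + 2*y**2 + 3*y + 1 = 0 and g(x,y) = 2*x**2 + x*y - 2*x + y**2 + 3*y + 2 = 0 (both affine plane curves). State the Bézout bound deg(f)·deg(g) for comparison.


Common zeros: {(0, 6), (6, 3)}; count = 2; Bézout bound = 4.

deg(f) = 2, deg(g) = 2, so Bézout bound = 4.
Scan x ∈ F_7. For each x, list the y ∈ F_7 with f(x, y) ≡ 0 and those with g(x, y) ≡ 0 (mod 7); the common zeros in that column are the intersection.
  x = 0: f ≡ 0 at y ∈ {3, 6}; g ≡ 0 at y ∈ {5, 6}; common: {6}.
  x = 1: f ≡ 0 at y ∈ ∅; g ≡ 0 at y ∈ {1, 2}; common: ∅.
  x = 2: f ≡ 0 at y ∈ {1, 6}; g ≡ 0 at y ∈ {4, 5}; common: ∅.
  x = 3: f ≡ 0 at y ∈ ∅; g ≡ 0 at y ∈ {0, 1}; common: ∅.
  x = 4: f ≡ 0 at y ∈ {0, 5}; g ≡ 0 at y ∈ {3, 4}; common: ∅.
  x = 5: f ≡ 0 at y ∈ ∅; g ≡ 0 at y ∈ {0, 6}; common: ∅.
  x = 6: f ≡ 0 at y ∈ {0, 3}; g ≡ 0 at y ∈ {2, 3}; common: {3}.
Collecting: common zeros = {(0, 6), (6, 3)}, so the count is 2.
Comparison with the Bézout bound: 2 ≤ 4 = deg(f)·deg(g), as expected for curves with no common component (the affine F_7-count falls short of the bound because intersections may lie at infinity, over extension fields, or carry multiplicity).


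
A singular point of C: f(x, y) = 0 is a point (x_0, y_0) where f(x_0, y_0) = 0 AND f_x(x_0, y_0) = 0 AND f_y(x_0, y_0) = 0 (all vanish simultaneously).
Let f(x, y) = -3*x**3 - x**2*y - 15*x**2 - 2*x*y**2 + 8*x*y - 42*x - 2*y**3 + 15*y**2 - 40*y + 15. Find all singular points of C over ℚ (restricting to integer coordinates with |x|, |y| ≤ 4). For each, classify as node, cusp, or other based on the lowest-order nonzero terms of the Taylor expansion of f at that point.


Singular points: {(-2, 3)}; classification: cusp.

Compute partial derivatives:
  f_x = -9*x**2 - 2*x*y - 30*x - 2*y**2 + 8*y - 42.
  f_y = -x**2 - 4*x*y + 8*x - 6*y**2 + 30*y - 40.
Scan x_0 ∈ {−4, ..., 4}. For each x_0, f_y(x_0, y) is a polynomial in y; find its integer roots y ∈ {−4, ..., 4}, then test f_x and f at those candidates.
  x = -4: f_y(-4, y) = -6*y**2 + 46*y - 88; vanishes at y ∈ {4}. (-4, 4): f_x = -34 ≠ 0.
  x = -3: f_y(-3, y) = -6*y**2 + 42*y - 73; no integer root y with |y| ≤ 4.
  x = -2: f_y(-2, y) = -6*y**2 + 38*y - 60; vanishes at y ∈ {3}. (-2, 3): f_x = 0, f = 0 — SINGULAR.
  x = -1: f_y(-1, y) = -6*y**2 + 34*y - 49; no integer root y with |y| ≤ 4.
  x = 0: f_y(0, y) = -6*y**2 + 30*y - 40; no integer root y with |y| ≤ 4.
  x = 1: f_y(1, y) = -6*y**2 + 26*y - 33; no integer root y with |y| ≤ 4.
  x = 2: f_y(2, y) = -6*y**2 + 22*y - 28; no integer root y with |y| ≤ 4.
  x = 3: f_y(3, y) = -6*y**2 + 18*y - 25; no integer root y with |y| ≤ 4.
  x = 4: f_y(4, y) = -6*y**2 + 14*y - 24; no integer root y with |y| ≤ 4.
Only singular point on the grid: (-2, 3).
Classify: substitute x = -2 + u, y = 3 + v and expand: f = -3*u**3 - u**2*v - 2*u*v**2 - 2*v**3 + v**2.
No constant or linear terms (consistent with a singular point). Quadratic part: v**2. Cubic part: -3*u**3 - u**2*v - 2*u*v**2 - 2*v**3.
The quadratic part v**2 is a perfect square, so there is a single (double) tangent line v = 0, i.e. y = 3. Restricting the cubic part to that line (v = 0) leaves -3*u**3 ≠ 0, so f is not divisible by v and the branch is v² ≈ 3*u**3 to lowest order — this is a cusp.
Classification: cusp.


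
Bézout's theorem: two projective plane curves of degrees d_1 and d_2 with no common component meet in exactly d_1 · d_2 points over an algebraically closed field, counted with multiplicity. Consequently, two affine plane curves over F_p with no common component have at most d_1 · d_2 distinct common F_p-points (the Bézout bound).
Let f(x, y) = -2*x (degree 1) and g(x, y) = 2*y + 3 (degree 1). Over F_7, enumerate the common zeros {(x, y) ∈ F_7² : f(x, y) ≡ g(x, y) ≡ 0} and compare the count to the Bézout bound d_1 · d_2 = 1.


Common zeros: {(0, 2)}; count = 1; Bézout bound = 1.

deg(f) = 1, deg(g) = 1, so Bézout bound = 1.
Scan x ∈ F_7. For each x, list the y ∈ F_7 with f(x, y) ≡ 0 and those with g(x, y) ≡ 0 (mod 7); the common zeros in that column are the intersection.
  x = 0: f ≡ 0 at y ∈ {0, 1, 2, 3, 4, 5, 6}; g ≡ 0 at y ∈ {2}; common: {2}.
  x = 1: f ≡ 0 at y ∈ ∅; g ≡ 0 at y ∈ {2}; common: ∅.
  x = 2: f ≡ 0 at y ∈ ∅; g ≡ 0 at y ∈ {2}; common: ∅.
  x = 3: f ≡ 0 at y ∈ ∅; g ≡ 0 at y ∈ {2}; common: ∅.
  x = 4: f ≡ 0 at y ∈ ∅; g ≡ 0 at y ∈ {2}; common: ∅.
  x = 5: f ≡ 0 at y ∈ ∅; g ≡ 0 at y ∈ {2}; common: ∅.
  x = 6: f ≡ 0 at y ∈ ∅; g ≡ 0 at y ∈ {2}; common: ∅.
Collecting: common zeros = {(0, 2)}, so the count is 1.
Comparison with the Bézout bound: 1 ≤ 1 = deg(f)·deg(g), as expected for curves with no common component (the bound is attained).


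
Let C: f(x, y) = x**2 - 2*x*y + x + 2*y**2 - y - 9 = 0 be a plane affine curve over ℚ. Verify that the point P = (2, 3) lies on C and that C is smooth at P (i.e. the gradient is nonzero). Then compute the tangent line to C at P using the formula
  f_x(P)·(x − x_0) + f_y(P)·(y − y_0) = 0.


Tangent line at P: -x + 7*y - 19 = 0.

Step 1: f(2, 3) = 0, so P lies on C.
Step 2: partial derivatives
  f_x(x, y) = 2*x - 2*y + 1, f_y(x, y) = -2*x + 4*y - 1.
  f_x(P) = -1, f_y(P) = 7 (gradient nonzero, so P is smooth).
Step 3: tangent line at P: -1·(x − 2) + 7·(y − 3) = 0.
Expanding: -x + 7*y - 19 = 0.


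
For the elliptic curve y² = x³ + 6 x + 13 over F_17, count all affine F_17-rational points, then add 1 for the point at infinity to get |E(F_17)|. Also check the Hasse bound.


Affine points = {(0, 8), (0, 9), (2, 4), (2, 13), (4, 4), (4, 13), (5, 7), (5, 10), (10, 6), (10, 11), (11, 4), (11, 13), (14, 6), (14, 11)}; affine count = 14; |E(F_17)| = 15.

Discriminant check: Δ ∝ 4a³ + 27b² = 4·6³ + 27·13² = 4·216 + 27·169 ≡ 4 (mod 17). Nonzero ⇒ E is nonsingular.
For each x ∈ F_17, compute rhs = x³ + 6·x + 13 mod 17, then count y ∈ F_17 with y² ≡ rhs.
  x = 0: rhs = 13, matching y values: 8, 9 (2 points).
  x = 1: rhs = 3, matching y values: none (0 points).
  x = 2: rhs = 16, matching y values: 4, 13 (2 points).
  x = 3: rhs = 7, matching y values: none (0 points).
  x = 4: rhs = 16, matching y values: 4, 13 (2 points).
  x = 5: rhs = 15, matching y values: 7, 10 (2 points).
  x = 6: rhs = 10, matching y values: none (0 points).
  x = 7: rhs = 7, matching y values: none (0 points).
  x = 8: rhs = 12, matching y values: none (0 points).
  x = 9: rhs = 14, matching y values: none (0 points).
  x = 10: rhs = 2, matching y values: 6, 11 (2 points).
  x = 11: rhs = 16, matching y values: 4, 13 (2 points).
  x = 12: rhs = 11, matching y values: none (0 points).
  x = 13: rhs = 10, matching y values: none (0 points).
  x = 14: rhs = 2, matching y values: 6, 11 (2 points).
  x = 15: rhs = 10, matching y values: none (0 points).
  x = 16: rhs = 6, matching y values: none (0 points).
Total affine count: 14.
Full point count |E(F_17)| = 14 + 1 = 15.
Hasse bound: |15 − (17+1)| = |-3| = 3 ≤ 2√17 ≈ 8.2462 ✓.


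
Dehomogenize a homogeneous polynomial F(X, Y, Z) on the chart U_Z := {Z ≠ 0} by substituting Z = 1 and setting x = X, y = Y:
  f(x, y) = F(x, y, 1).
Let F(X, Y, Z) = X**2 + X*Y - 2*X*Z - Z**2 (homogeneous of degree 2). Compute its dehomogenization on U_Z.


f(x, y) = x**2 + x*y - 2*x - 1

On U_Z we set Z = 1. Each monomial c·X^i·Y^j·Z^k in F becomes c·x^i·y^j·1^k = c·x^i·y^j.
Substituting Z = 1: F(X, Y, 1) = x**2 + x*y - 2*x - 1.
Note: deg(f) ≤ deg(F) = 2; strict inequality happens when F is divisible by Z (lost terms).


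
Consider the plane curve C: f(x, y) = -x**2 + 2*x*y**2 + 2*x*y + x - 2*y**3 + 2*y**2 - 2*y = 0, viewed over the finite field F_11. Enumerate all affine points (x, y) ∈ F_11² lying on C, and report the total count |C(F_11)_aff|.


Affine F_11-points: {(0, 0), (1, 0), (1, 2), (3, 10), (4, 4), (6, 9), (9, 10), (10, 9)}; count = 8.

For each of the 121 pairs (x, y) ∈ F_11², evaluate f(x, y) mod 11. Record the zeros.
  x = 0: [0↦0, 1↦9, 2↦10, 3↦2, 4↦6, 5↦10, 6↦2, 7↦3, 8↦1, 9↦6, 10↦6]  zeros at y ∈ {0}
  x = 1: [0↦0, 1↦2, 2↦0, 3↦4, 4↦2, 5↦4, 6↦9, 7↦5, 8↦2, 9↦10, 10↦6]  zeros at y ∈ {0, 2}
  x = 2: [0↦9, 1↦4, 2↦10, 3↦4, 4↦7, 5↦7, 6↦3, 7↦5, 8↦1, 9↦1, 10↦4]  zeros at y ∈ ∅
  x = 3: [0↦5, 1↦4, 2↦7, 3↦2, 4↦10, 5↦8, 6↦6, 7↦3, 8↦9, 9↦1, 10↦0]  zeros at y ∈ {10}
  x = 4: [0↦10, 1↦2, 2↦2, 3↦9, 4↦0, 5↦7, 6↦7, 7↦10, 8↦4, 9↦10, 10↦5]  zeros at y ∈ {4}
  x = 5: [0↦2, 1↦9, 2↦6, 3↦3, 4↦10, 5↦4, 6↦6, 7↦4, 8↦8, 9↦6, 10↦8]  zeros at y ∈ ∅
  x = 6: [0↦3, 1↦3, 2↦8, 3↦6, 4↦7, 5↦10, 6↦3, 7↦7, 8↦10, 9↦0, 10↦9]  zeros at y ∈ {9}
  x = 7: [0↦2, 1↦6, 2↦8, 3↦7, 4↦2, 5↦3, 6↦9, 7↦8, 8↦10, 9↦3, 10↦8]  zeros at y ∈ ∅
  x = 8: [0↦10, 1↦7, 2↦6, 3↦6, 4↦6, 5↦5, 6↦2, 7↦7, 8↦8, 9↦4, 10↦5]  zeros at y ∈ ∅
  x = 9: [0↦5, 1↦6, 2↦2, 3↦3, 4↦8, 5↦5, 6↦4, 7↦4, 8↦4, 9↦3, 10↦0]  zeros at y ∈ {10}
  x = 10: [0↦9, 1↦3, 2↦7, 3↦9, 4↦8, 5↦3, 6↦4, 7↦10, 8↦9, 9↦0, 10↦4]  zeros at y ∈ {9}
Collecting zeros: affine points = {(0, 0), (1, 0), (1, 2), (3, 10), (4, 4), (6, 9), (9, 10), (10, 9)}.
Total count |C(F_11)_aff| = 8.


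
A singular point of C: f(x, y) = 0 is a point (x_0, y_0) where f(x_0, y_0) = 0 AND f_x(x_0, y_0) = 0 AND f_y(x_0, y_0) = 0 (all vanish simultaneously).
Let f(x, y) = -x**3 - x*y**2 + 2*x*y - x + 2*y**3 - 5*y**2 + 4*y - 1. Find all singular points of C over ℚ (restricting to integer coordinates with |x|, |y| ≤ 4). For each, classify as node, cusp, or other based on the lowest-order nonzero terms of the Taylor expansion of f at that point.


Singular points: {(0, 1)}; classification: cusp.

Compute partial derivatives:
  f_x = -3*x**2 - y**2 + 2*y - 1.
  f_y = -2*x*y + 2*x + 6*y**2 - 10*y + 4.
Scan x_0 ∈ {−4, ..., 4}. For each x_0, f_y(x_0, y) is a polynomial in y; find its integer roots y ∈ {−4, ..., 4}, then test f_x and f at those candidates.
  x = -4: f_y(-4, y) = 6*y**2 - 2*y - 4; vanishes at y ∈ {1}. (-4, 1): f_x = -48 ≠ 0.
  x = -3: f_y(-3, y) = 6*y**2 - 4*y - 2; vanishes at y ∈ {1}. (-3, 1): f_x = -27 ≠ 0.
  x = -2: f_y(-2, y) = 6*y**2 - 6*y; vanishes at y ∈ {0, 1}. (-2, 0): f_x = -13 ≠ 0; (-2, 1): f_x = -12 ≠ 0.
  x = -1: f_y(-1, y) = 6*y**2 - 8*y + 2; vanishes at y ∈ {1}. (-1, 1): f_x = -3 ≠ 0.
  x = 0: f_y(0, y) = 6*y**2 - 10*y + 4; vanishes at y ∈ {1}. (0, 1): f_x = 0, f = 0 — SINGULAR.
  x = 1: f_y(1, y) = 6*y**2 - 12*y + 6; vanishes at y ∈ {1}. (1, 1): f_x = -3 ≠ 0.
  x = 2: f_y(2, y) = 6*y**2 - 14*y + 8; vanishes at y ∈ {1}. (2, 1): f_x = -12 ≠ 0.
  x = 3: f_y(3, y) = 6*y**2 - 16*y + 10; vanishes at y ∈ {1}. (3, 1): f_x = -27 ≠ 0.
  x = 4: f_y(4, y) = 6*y**2 - 18*y + 12; vanishes at y ∈ {1, 2}. (4, 1): f_x = -48 ≠ 0; (4, 2): f_x = -49 ≠ 0.
Only singular point on the grid: (0, 1).
Classify: substitute x = 0 + u, y = 1 + v and expand: f = -u**3 - u*v**2 + 2*v**3 + v**2.
No constant or linear terms (consistent with a singular point). Quadratic part: v**2. Cubic part: -u**3 - u*v**2 + 2*v**3.
The quadratic part v**2 is a perfect square, so there is a single (double) tangent line v = 0, i.e. y = 1. Restricting the cubic part to that line (v = 0) leaves -u**3 ≠ 0, so f is not divisible by v and the branch is v² ≈ u**3 to lowest order — this is a cusp.
Classification: cusp.


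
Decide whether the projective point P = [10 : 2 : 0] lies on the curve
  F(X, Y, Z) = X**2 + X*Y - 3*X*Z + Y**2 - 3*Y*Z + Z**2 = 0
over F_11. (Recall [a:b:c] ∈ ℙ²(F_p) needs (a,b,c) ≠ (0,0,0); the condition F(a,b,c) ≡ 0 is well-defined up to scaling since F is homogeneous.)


F(10,2,0) ≡ 3 (mod 11); P is NOT on the curve.

Evaluate F(10, 2, 0) term-by-term (mod 11).
  X**2 ↦ 1·100·1·1 = 100
  X*Y ↦ 1·10·2·1 = 20
  -3*X*Z ↦ -3·10·1·0 = 0
  Y**2 ↦ 1·1·4·1 = 4
  -3*Y*Z ↦ -3·1·2·0 = 0
  Z**2 ↦ 1·1·1·0 = 0
Sum: F(10, 2, 0) = (100) + (20) + (0) + (4) + (0) + (0) = 124.
Reducing mod 11: 124 ≡ 3 (mod 11).
Since F(a, b, c) ≡ 3 ≠ 0 (mod 11), P does NOT lie on the curve.


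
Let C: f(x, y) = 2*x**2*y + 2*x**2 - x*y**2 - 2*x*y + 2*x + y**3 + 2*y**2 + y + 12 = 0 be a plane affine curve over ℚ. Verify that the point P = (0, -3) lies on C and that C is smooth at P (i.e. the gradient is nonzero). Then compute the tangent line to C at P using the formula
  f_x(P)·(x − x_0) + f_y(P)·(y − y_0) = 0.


Tangent line at P: -x + 16*y + 48 = 0.

Step 1: f(0, -3) = 0, so P lies on C.
Step 2: partial derivatives
  f_x(x, y) = 4*x*y + 4*x - y**2 - 2*y + 2, f_y(x, y) = 2*x**2 - 2*x*y - 2*x + 3*y**2 + 4*y + 1.
  f_x(P) = -1, f_y(P) = 16 (gradient nonzero, so P is smooth).
Step 3: tangent line at P: -1·(x − 0) + 16·(y − -3) = 0.
Expanding: -x + 16*y + 48 = 0.
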